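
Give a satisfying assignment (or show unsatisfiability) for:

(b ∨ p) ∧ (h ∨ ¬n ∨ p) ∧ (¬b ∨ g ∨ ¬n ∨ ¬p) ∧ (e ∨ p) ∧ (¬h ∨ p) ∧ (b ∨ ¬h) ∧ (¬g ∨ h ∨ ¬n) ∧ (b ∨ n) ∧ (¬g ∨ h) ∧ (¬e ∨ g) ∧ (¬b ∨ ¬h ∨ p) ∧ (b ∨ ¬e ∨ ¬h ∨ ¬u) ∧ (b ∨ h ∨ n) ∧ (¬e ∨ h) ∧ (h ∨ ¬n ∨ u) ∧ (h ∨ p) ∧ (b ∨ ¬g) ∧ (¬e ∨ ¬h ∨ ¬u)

Set b = True.
Set h = True.
  then (¬h ∨ p) forces p = True.
Set e = True.
  then (¬e ∨ g) forces g = True.
  then (¬e ∨ ¬h ∨ ¬u) forces u = False.
Set n = False.
All clauses satisfied.

b = True, h = True, p = True, e = True, g = True, u = False, n = False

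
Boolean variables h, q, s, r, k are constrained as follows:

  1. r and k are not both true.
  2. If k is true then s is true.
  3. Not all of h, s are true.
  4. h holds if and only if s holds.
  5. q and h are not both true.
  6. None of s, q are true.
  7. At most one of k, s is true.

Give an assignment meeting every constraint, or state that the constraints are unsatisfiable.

h = False; q = False; s = False; r = False; k = False

  (1) r=F, k=F — not both ✓
  (2) k=F ⇒ s: vacuous ✓
  (3) {h, s}: 0/2 true — not all ✓
  (4) h=F, s=F — same ✓
  (5) q=F, h=F — not both ✓
  (6) {s, q}: 0 true — none ✓
  (7) {k, s}: 0 true — at most one ✓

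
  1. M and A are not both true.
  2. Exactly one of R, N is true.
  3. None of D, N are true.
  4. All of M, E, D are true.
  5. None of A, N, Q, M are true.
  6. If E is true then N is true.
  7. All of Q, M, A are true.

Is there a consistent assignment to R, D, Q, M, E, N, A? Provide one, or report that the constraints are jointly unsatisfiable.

Case D = True:
  Constraint (3) is violated (D=T) — contradiction.
Case D = False:
  Constraint (4) is violated (D=F) — contradiction.
Both cases fail — unsatisfiable.

The formula is unsatisfiable.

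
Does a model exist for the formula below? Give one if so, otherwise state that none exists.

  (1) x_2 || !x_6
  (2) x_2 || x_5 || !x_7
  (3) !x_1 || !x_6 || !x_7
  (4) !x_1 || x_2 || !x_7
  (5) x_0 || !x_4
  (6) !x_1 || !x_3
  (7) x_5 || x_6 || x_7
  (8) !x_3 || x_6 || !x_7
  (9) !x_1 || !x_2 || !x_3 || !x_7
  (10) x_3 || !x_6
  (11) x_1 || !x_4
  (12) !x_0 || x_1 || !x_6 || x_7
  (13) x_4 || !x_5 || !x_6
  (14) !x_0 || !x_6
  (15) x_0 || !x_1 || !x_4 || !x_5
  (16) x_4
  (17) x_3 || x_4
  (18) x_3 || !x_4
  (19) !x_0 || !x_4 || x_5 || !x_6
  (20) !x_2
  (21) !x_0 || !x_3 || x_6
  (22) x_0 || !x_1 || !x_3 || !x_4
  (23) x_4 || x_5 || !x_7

Case x_4 = True:
  (x_0 || !x_4) forces x_0 = True.
  (x_1 || !x_4) forces x_1 = True.
  (!x_1 || !x_3) forces x_3 = False.
  Clause (x_3 || !x_4) is falsified — contradiction.
Case x_4 = False:
  Clause (x_4) is falsified — contradiction.
Both cases fail, so the formula is unsatisfiable.

Unsatisfiable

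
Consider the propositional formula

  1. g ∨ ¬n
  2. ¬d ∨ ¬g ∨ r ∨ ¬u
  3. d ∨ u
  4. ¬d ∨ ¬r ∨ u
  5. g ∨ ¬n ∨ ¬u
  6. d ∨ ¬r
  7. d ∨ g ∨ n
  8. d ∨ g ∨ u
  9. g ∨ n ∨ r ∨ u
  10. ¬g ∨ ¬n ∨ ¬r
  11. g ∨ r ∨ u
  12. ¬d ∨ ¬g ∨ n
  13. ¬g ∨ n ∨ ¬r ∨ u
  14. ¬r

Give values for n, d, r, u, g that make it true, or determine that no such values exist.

Unit clause (¬r) forces r = False.
Set n = False.
Set d = False.
  then (d ∨ u) forces u = True.
  then (d ∨ g ∨ n) forces g = True.
All clauses satisfied.

n = False; d = False; r = False; u = True; g = True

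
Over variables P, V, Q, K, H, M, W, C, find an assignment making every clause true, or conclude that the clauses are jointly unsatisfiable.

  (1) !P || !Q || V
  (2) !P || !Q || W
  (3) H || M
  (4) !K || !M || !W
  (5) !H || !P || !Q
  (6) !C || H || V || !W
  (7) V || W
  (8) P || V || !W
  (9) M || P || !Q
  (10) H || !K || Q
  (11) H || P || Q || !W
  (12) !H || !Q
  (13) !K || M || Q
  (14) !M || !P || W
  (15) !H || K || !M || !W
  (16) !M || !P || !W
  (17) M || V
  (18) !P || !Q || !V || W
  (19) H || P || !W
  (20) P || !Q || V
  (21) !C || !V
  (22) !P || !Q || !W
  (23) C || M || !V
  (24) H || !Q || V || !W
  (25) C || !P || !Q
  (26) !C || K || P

Set P = False.
Try V = False:
  (V || W) forces W = True.
  clause (P || V || !W) is falsified — backtrack.
So V = True.
  then (!C || !V) forces C = False.
  then (C || M || !V) forces M = True.
Set Q = True.
  then (!H || !Q) forces H = False.
  then (H || P || !W) forces W = False.
Set K = False.
All clauses satisfied.

P = False, V = True, Q = True, K = False, H = False, M = True, W = False, C = False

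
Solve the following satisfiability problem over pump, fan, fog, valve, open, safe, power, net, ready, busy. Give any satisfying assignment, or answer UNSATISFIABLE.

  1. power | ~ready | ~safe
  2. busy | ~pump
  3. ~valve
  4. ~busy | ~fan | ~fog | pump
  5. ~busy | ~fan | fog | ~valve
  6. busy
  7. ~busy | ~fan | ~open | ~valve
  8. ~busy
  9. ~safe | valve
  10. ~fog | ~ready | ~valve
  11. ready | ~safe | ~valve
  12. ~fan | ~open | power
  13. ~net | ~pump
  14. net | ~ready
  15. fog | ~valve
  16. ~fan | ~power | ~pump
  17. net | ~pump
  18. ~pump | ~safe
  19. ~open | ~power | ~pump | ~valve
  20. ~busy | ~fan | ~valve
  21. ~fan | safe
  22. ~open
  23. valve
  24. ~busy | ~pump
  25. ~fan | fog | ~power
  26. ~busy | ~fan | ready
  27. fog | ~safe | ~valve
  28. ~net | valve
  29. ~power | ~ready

Case valve = True:
  Clause (~valve) is falsified — contradiction.
Case valve = False:
  Clause (valve) is falsified — contradiction.
Both cases fail, so the formula is unsatisfiable.

Unsatisfiable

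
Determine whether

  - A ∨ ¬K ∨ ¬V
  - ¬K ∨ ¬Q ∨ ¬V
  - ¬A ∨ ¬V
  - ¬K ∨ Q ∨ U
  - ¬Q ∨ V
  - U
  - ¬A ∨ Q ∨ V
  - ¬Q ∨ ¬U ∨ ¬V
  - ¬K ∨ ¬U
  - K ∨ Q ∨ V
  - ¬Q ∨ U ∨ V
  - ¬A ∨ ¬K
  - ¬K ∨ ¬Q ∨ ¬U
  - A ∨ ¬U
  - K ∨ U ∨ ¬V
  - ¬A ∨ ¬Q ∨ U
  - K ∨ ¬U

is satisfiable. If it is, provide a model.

Case U = True:
  (¬K ∨ ¬U) forces K = False.
  Clause (K ∨ ¬U) is falsified — contradiction.
Case U = False:
  Clause (U) is falsified — contradiction.
Both cases fail, so the formula is unsatisfiable.

Unsatisfiable — no assignment works.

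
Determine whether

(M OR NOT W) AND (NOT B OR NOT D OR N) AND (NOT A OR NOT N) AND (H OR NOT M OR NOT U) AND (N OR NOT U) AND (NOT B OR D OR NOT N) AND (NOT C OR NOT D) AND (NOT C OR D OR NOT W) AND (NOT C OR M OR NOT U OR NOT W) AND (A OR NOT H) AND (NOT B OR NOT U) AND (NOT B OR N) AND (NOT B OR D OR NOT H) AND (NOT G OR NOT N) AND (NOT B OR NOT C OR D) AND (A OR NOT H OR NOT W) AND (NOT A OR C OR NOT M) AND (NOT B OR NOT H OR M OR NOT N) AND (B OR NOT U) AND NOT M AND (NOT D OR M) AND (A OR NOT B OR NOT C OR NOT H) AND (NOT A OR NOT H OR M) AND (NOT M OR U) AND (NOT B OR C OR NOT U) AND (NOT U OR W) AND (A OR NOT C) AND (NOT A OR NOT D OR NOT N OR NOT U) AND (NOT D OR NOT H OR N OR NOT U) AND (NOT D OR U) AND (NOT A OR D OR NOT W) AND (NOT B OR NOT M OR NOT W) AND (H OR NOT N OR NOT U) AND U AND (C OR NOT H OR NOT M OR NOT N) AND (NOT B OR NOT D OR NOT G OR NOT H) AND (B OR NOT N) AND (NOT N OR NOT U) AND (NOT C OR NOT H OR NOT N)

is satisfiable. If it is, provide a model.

Case U = True:
  (N OR NOT U) forces N = True.
  Clause (NOT N OR NOT U) is falsified — contradiction.
Case U = False:
  Clause (U) is falsified — contradiction.
Both cases fail, so the formula is unsatisfiable.

UNSATISFIABLE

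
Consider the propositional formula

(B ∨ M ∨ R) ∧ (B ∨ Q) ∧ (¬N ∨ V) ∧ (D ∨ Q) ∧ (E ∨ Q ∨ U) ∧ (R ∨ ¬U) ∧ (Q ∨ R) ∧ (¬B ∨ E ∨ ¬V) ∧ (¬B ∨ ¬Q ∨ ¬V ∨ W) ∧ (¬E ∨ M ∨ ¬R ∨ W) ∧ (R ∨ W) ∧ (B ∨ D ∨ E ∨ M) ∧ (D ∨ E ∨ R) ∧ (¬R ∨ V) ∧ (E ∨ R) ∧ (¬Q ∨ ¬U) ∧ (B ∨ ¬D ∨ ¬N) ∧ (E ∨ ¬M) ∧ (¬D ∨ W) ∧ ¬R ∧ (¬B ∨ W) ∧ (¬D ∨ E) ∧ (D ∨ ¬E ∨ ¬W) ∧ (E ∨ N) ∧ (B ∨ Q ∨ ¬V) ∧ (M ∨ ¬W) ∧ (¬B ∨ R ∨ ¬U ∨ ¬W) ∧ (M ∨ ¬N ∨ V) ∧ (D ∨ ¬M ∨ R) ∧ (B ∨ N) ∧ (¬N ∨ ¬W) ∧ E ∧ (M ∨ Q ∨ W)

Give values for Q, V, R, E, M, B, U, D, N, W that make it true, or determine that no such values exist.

Q = True; V = True; R = False; E = True; M = True; B = True; U = False; D = True; N = False; W = True

Unit clause (¬R) forces R = False.
Unit clause (E) forces E = True.
In (R ∨ ¬U) only ¬U is left, so U = False.
In (Q ∨ R) only Q is left, so Q = True.
In (R ∨ W) only W is left, so W = True.
In (D ∨ ¬E ∨ ¬W) only D is left, so D = True.
In (M ∨ ¬W) only M is left, so M = True.
In (¬N ∨ ¬W) only ¬N is left, so N = False.
In (B ∨ N) only B is left, so B = True.
Set V = True.
All clauses satisfied.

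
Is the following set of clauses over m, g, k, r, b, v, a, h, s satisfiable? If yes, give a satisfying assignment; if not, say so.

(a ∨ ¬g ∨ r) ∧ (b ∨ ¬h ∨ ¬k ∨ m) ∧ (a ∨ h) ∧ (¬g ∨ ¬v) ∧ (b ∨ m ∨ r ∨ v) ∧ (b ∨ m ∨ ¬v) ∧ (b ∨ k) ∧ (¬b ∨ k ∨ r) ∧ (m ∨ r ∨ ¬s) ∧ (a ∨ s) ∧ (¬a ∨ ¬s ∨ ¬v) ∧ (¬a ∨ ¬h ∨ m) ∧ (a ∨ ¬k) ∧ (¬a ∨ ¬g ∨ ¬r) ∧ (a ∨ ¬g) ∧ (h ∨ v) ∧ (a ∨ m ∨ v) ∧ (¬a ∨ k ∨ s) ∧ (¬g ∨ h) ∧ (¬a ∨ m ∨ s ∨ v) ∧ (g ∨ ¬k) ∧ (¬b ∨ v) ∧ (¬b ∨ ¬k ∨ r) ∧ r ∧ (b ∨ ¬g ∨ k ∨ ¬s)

Unit clause (r) forces r = True.
Set m = True.
Try g = True:
  (¬g ∨ ¬v) forces v = False.
  (¬a ∨ ¬g ∨ ¬r) forces a = False.
  clause (a ∨ ¬g) is falsified — backtrack.
So g = False.
  then (g ∨ ¬k) forces k = False.
  then (b ∨ k) forces b = True.
  then (¬b ∨ v) forces v = True.
Set a = False.
  then (a ∨ h) forces h = True.
  then (a ∨ s) forces s = True.
All clauses satisfied.

m: True; g: False; k: False; r: True; b: True; v: True; a: False; h: True; s: True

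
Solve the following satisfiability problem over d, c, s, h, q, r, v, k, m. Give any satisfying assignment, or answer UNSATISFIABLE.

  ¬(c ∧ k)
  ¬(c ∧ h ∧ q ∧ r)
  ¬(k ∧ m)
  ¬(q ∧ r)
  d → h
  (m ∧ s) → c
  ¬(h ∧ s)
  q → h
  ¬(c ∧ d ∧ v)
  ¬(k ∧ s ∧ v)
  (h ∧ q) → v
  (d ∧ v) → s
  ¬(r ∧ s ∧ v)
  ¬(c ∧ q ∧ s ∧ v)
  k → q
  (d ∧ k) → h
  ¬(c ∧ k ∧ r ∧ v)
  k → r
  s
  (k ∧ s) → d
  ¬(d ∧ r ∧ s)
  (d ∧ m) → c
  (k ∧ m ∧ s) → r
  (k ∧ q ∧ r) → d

Unit clause (s) forces s = True.
In (¬h ∨ ¬s) only ¬h is left, so h = False.
In (h ∨ ¬q) only ¬q is left, so q = False.
In (¬k ∨ q) only ¬k is left, so k = False.
In (¬d ∨ h) only ¬d is left, so d = False.
Set c = True.
Set r = False.
Set v = False.
Set m = False.
All clauses satisfied.

d = False; c = True; s = True; h = False; q = False; r = False; v = False; k = False; m = False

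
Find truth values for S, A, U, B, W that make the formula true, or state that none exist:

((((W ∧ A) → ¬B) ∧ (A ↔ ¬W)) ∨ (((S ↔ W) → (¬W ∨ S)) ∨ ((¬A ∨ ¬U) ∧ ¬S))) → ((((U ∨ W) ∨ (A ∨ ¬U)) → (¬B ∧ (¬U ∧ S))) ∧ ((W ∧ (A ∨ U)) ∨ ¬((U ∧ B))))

S = True, A = True, U = False, B = False, W = True

  ((((W ∧ A) → ¬B) ∧ (A ↔ ¬W)) ∨ (((S ↔ W) → (¬W ∨ S)) ∨ ((¬A ∨ ¬U) ∧ ¬S))) → ((((U ∨ W) ∨ (A ∨ ¬U)) → (¬B ∧ (¬U ∧ S))) ∧ ((W ∧ (A ∨ U)) ∨ ¬((U ∧ B)))) = True
    (((W ∧ A) → ¬B) ∧ (A ↔ ¬W)) ∨ (((S ↔ W) → (¬W ∨ S)) ∨ ((¬A ∨ ¬U) ∧ ¬S)) = True
      ((W ∧ A) → ¬B) ∧ (A ↔ ¬W) = False
        (W ∧ A) → ¬B = True
          W ∧ A = True
          ¬B = True
        A ↔ ¬W = False
          ¬W = False
      ((S ↔ W) → (¬W ∨ S)) ∨ ((¬A ∨ ¬U) ∧ ¬S) = True
        (S ↔ W) → (¬W ∨ S) = True
          S ↔ W = True
          ¬W ∨ S = True
            ¬W = False
        (¬A ∨ ¬U) ∧ ¬S = False
          ¬A ∨ ¬U = True
            ¬A = False
            ¬U = True
          ¬S = False
    (((U ∨ W) ∨ (A ∨ ¬U)) → (¬B ∧ (¬U ∧ S))) ∧ ((W ∧ (A ∨ U)) ∨ ¬((U ∧ B))) = True
      ((U ∨ W) ∨ (A ∨ ¬U)) → (¬B ∧ (¬U ∧ S)) = True
        (U ∨ W) ∨ (A ∨ ¬U) = True
          U ∨ W = True
          A ∨ ¬U = True
            ¬U = True
        ¬B ∧ (¬U ∧ S) = True
          ¬B = True
          ¬U ∧ S = True
            ¬U = True
      (W ∧ (A ∨ U)) ∨ ¬((U ∧ B)) = True
        W ∧ (A ∨ U) = True
          A ∨ U = True
        ¬((U ∧ B)) = True
          U ∧ B = False
The formula evaluates to True.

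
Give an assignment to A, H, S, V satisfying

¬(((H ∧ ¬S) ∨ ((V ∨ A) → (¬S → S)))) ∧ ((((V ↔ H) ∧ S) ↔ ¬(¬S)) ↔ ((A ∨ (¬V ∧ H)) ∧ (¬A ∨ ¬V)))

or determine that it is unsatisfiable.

A: True; H: False; S: False; V: False

  ¬(((H ∧ ¬S) ∨ ((V ∨ A) → (¬S → S)))) = True
    (H ∧ ¬S) ∨ ((V ∨ A) → (¬S → S)) = False
      H ∧ ¬S = False
        ¬S = True
      (V ∨ A) → (¬S → S) = False
        V ∨ A = True
        ¬S → S = False
          ¬S = True
  (((V ↔ H) ∧ S) ↔ ¬(¬S)) ↔ ((A ∨ (¬V ∧ H)) ∧ (¬A ∨ ¬V)) = True
    ((V ↔ H) ∧ S) ↔ ¬(¬S) = True
      (V ↔ H) ∧ S = False
        V ↔ H = True
      ¬(¬S) = False
        ¬S = True
    (A ∨ (¬V ∧ H)) ∧ (¬A ∨ ¬V) = True
      A ∨ (¬V ∧ H) = True
        ¬V ∧ H = False
          ¬V = True
      ¬A ∨ ¬V = True
        ¬A = False
        ¬V = True
Both conjuncts True, so the formula holds.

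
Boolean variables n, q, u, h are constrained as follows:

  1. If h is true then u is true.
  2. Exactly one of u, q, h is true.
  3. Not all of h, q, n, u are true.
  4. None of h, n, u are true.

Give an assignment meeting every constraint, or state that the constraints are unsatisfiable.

n=F, q=T, u=F, h=F

  (1) h=F ⇒ u: vacuous ✓
  (2) {u, q, h}: 1 true — exactly one ✓
  (3) {h, q, n, u}: 1/4 true — not all ✓
  (4) {h, n, u}: 0 true — none ✓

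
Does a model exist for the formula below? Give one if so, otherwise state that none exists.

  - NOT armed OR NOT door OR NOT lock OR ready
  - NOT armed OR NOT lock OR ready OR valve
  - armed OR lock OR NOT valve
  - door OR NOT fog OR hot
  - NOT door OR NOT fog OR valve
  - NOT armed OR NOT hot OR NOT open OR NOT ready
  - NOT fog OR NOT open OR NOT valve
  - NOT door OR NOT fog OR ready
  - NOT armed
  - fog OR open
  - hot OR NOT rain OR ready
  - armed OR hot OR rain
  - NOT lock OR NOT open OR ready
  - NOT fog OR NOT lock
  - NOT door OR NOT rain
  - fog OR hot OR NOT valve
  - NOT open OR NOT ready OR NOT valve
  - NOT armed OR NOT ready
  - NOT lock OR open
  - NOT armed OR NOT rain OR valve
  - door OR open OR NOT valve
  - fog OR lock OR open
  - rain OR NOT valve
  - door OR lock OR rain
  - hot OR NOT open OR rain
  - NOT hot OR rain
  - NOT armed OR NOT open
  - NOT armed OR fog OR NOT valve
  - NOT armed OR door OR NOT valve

fog: False, door: False, armed: False, open: True, hot: True, rain: True, ready: False, valve: False, lock: False

Unit clause (NOT armed) forces armed = False.
Set fog = False.
  then (fog OR open) forces open = True.
Try door = True:
  (NOT door OR NOT rain) forces rain = False.
  (armed OR hot OR rain) forces hot = True.
  clause (NOT hot OR rain) is falsified — backtrack.
So door = False.
Set hot = True.
  then (NOT hot OR rain) forces rain = True.
Set ready = False.
  then (NOT lock OR NOT open OR ready) forces lock = False.
  then (armed OR lock OR NOT valve) forces valve = False.
All clauses satisfied.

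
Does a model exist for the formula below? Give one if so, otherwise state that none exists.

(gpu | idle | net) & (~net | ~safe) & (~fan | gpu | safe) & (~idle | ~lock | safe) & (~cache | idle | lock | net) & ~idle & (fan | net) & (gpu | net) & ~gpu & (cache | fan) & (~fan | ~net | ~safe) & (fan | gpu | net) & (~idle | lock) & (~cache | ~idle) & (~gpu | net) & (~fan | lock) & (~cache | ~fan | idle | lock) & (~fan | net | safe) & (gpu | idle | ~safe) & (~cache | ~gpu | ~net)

cache=T, idle=F, safe=F, net=T, lock=F, gpu=F, fan=F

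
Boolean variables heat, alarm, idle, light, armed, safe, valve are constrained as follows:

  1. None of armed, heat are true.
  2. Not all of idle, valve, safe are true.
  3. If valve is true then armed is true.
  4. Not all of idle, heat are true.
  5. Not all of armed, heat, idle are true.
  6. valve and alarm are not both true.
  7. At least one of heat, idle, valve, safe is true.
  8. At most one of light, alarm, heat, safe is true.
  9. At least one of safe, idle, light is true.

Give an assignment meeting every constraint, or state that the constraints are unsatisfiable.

heat=F; alarm=F; idle=F; light=F; armed=F; safe=T; valve=F

  (1) {armed, heat}: 0 true — none ✓
  (2) {idle, valve, safe}: 1/3 true — not all ✓
  (3) valve=F ⇒ armed: vacuous ✓
  (4) {idle, heat}: 0/2 true — not all ✓
  (5) {armed, heat, idle}: 0/3 true — not all ✓
  (6) valve=F, alarm=F — not both ✓
  (7) {heat, idle, valve, safe}: 1 true — at least one ✓
  (8) {light, alarm, heat, safe}: 1 true — at most one ✓
  (9) {safe, idle, light}: 1 true — at least one ✓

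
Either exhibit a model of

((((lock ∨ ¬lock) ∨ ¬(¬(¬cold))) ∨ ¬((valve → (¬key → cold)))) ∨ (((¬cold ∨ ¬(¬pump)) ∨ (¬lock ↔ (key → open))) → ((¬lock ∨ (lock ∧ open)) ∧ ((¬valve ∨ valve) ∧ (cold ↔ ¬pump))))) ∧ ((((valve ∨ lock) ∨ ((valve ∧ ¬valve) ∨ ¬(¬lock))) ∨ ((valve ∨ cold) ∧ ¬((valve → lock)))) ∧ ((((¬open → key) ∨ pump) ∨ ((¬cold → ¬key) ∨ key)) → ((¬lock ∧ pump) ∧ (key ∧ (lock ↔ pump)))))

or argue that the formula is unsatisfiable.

The conjunct (((¬open → key) ∨ pump) ∨ ((¬cold → ¬key) ∨ key)) → ((¬lock ∧ pump) ∧ (key ∧ (lock ↔ pump))) is unsatisfiable on its own:
  key = True: simplifies to (¬lock ∧ pump) ∧ (lock ↔ pump).
    lock = True: the conjunct ¬lock is False.
    lock = False: simplifies to pump ∧ ¬pump.
      pump = True: the conjunct ¬pump is False.
      pump = False: the conjunct pump is False.
  key = False: this becomes ((open ∨ pump) ∨ True) → ((¬lock ∧ pump) ∧ False) = False.
So the whole conjunction is unsatisfiable.

Unsatisfiable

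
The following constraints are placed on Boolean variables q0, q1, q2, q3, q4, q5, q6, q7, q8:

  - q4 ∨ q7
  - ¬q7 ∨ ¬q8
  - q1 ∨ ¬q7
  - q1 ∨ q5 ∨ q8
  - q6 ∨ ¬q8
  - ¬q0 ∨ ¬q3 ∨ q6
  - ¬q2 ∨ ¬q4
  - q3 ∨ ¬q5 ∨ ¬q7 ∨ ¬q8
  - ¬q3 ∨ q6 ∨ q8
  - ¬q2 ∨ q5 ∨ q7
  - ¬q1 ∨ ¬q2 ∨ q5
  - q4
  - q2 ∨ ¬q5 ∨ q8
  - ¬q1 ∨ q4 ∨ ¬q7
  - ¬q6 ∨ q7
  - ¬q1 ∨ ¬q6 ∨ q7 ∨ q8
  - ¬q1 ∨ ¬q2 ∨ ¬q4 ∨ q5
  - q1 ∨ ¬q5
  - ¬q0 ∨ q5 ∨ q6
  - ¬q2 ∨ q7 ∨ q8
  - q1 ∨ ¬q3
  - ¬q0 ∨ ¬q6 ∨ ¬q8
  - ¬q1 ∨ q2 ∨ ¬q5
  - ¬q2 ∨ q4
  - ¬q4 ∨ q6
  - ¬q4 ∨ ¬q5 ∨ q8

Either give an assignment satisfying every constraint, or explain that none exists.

q0: False, q1: True, q2: False, q3: True, q4: True, q5: False, q6: True, q7: True, q8: False

Unit clause (q4) forces q4 = True.
In (¬q4 ∨ q6) only q6 is left, so q6 = True.
In (¬q2 ∨ ¬q4) only ¬q2 is left, so q2 = False.
In (¬q6 ∨ q7) only q7 is left, so q7 = True.
In (¬q7 ∨ ¬q8) only ¬q8 is left, so q8 = False.
In (q1 ∨ ¬q7) only q1 is left, so q1 = True.
In (q2 ∨ ¬q5 ∨ q8) only ¬q5 is left, so q5 = False.
Set q0 = False.
Set q3 = True.
All clauses satisfied.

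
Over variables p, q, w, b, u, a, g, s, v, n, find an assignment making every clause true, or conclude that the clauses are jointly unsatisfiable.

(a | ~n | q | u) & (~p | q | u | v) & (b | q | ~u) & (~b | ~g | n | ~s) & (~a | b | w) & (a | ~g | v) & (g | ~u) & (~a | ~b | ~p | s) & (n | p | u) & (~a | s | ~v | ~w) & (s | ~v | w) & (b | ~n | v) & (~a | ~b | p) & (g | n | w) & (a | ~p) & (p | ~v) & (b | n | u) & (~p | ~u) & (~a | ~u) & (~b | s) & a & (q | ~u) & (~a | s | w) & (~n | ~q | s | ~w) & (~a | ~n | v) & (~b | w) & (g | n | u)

Unit clause (a) forces a = True.
In (~a | ~u) only ~u is left, so u = False.
Try p = False:
  (n | p | u) forces n = True.
  (~a | ~b | p) forces b = False.
  (~a | b | w) forces w = True.
  (b | ~n | v) forces v = True.
  clause (p | ~v) is falsified — backtrack.
So p = True.
Set q = False.
  then (~p | q | u | v) forces v = True.
Set w = True.
  then (~a | s | ~v | ~w) forces s = True.
Set b = False.
  then (b | n | u) forces n = True.
Set g = True.
All clauses satisfied.

p = True, q = False, w = True, b = False, u = False, a = True, g = True, s = True, v = True, n = True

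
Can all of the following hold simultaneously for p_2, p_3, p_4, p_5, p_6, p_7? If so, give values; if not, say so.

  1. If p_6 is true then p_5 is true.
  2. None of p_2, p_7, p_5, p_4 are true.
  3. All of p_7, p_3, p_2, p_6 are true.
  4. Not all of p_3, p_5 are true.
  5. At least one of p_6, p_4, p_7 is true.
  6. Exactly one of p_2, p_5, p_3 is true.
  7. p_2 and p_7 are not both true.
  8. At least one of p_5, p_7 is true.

Unsatisfiable

Case p_2 = True:
  Constraint (2) is violated (p_2=T) — contradiction.
Case p_2 = False:
  Constraint (3) is violated (p_2=F) — contradiction.
Both cases fail — unsatisfiable.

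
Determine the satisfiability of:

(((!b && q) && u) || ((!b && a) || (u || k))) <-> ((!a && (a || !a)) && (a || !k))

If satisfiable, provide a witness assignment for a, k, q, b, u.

a: False, k: False, q: False, b: True, u: True

  (((!b && q) && u) || ((!b && a) || (u || k))) <-> ((!a && (a || !a)) && (a || !k)) = True
    ((!b && q) && u) || ((!b && a) || (u || k)) = True
      (!b && q) && u = False
        !b && q = False
          !b = False
      (!b && a) || (u || k) = True
        !b && a = False
          !b = False
        u || k = True
    (!a && (a || !a)) && (a || !k) = True
      !a && (a || !a) = True
        !a = True
        a || !a = True
          !a = True
      a || !k = True
        !k = True
The formula evaluates to True.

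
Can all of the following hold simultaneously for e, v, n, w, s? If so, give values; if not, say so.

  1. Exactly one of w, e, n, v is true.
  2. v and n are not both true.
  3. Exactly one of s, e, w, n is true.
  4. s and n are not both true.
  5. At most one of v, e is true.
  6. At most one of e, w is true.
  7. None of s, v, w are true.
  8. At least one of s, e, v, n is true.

e = True, v = False, n = False, w = False, s = False

  (1) {w, e, n, v}: 1 true — exactly one ✓
  (2) v=F, n=F — not both ✓
  (3) {s, e, w, n}: 1 true — exactly one ✓
  (4) s=F, n=F — not both ✓
  (5) {v, e}: 1 true — at most one ✓
  (6) {e, w}: 1 true — at most one ✓
  (7) {s, v, w}: 0 true — none ✓
  (8) {s, e, v, n}: 1 true — at least one ✓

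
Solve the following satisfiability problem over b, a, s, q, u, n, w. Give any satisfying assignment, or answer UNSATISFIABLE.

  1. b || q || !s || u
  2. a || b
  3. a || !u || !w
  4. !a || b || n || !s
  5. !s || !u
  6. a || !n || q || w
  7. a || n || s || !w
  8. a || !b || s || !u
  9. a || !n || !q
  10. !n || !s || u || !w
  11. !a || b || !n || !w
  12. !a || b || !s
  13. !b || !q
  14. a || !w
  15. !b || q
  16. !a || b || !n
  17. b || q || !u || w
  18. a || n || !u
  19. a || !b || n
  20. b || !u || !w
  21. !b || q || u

b = False; a = True; s = False; q = False; u = False; n = False; w = True

Try b = True:
  (!b || !q) forces q = False.
  clause (!b || q) is falsified — backtrack.
So b = False.
  then (a || b) forces a = True.
  then (!a || b || !s) forces s = False.
  then (!a || b || !n) forces n = False.
Set q = False.
Try u = True:
  (b || q || !u || w) forces w = True.
  clause (b || !u || !w) is falsified — backtrack.
So u = False.
Set w = True.
All clauses satisfied.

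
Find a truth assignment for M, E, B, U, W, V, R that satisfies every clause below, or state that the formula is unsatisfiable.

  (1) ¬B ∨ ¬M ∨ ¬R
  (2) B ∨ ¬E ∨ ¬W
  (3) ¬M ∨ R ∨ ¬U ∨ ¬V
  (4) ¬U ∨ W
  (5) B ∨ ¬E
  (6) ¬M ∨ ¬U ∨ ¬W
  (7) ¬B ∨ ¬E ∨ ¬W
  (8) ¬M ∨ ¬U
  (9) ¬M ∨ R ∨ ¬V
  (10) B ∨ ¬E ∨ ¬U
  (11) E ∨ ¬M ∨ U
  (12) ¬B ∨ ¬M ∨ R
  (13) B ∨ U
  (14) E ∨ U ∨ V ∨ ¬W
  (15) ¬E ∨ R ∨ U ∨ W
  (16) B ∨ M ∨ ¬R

Set M = False.
Set E = False.
Set B = True.
Set U = True.
  then (¬U ∨ W) forces W = True.
Set V = False.
Set R = True.
All clauses satisfied.

M: False, E: False, B: True, U: True, W: True, V: False, R: True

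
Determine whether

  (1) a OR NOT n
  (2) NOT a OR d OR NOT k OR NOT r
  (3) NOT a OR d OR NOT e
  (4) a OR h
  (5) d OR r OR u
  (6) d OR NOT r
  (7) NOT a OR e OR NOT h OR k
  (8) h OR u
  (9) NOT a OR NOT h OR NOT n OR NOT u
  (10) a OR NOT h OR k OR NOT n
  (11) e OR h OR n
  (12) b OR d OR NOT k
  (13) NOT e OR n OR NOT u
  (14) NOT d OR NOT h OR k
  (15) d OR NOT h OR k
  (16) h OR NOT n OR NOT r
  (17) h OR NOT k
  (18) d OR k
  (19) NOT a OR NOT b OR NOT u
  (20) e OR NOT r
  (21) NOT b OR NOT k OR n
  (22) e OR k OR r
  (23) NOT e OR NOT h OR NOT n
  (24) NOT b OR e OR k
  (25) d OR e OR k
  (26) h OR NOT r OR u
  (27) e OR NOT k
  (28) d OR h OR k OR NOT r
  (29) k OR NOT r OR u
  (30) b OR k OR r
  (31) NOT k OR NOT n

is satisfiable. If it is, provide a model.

Set e = True.
Set a = False.
  then (a OR NOT n) forces n = False.
  then (a OR h) forces h = True.
  then (NOT e OR n OR NOT u) forces u = False.
Set b = False.
Set r = True.
  then (d OR NOT r) forces d = True.
  then (NOT d OR NOT h OR k) forces k = True.
All clauses satisfied.

e = True; a = False; b = False; r = True; k = True; n = False; h = True; u = False; d = True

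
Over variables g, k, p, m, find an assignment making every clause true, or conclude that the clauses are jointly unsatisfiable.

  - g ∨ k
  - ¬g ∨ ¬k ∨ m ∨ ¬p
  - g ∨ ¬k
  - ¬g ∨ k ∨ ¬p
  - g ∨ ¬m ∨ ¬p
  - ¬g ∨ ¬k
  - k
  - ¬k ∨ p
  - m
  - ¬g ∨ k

Case k = True:
  (g ∨ ¬k) forces g = True.
  Clause (¬g ∨ ¬k) is falsified — contradiction.
Case k = False:
  Clause (k) is falsified — contradiction.
Both cases fail, so the formula is unsatisfiable.

UNSATISFIABLE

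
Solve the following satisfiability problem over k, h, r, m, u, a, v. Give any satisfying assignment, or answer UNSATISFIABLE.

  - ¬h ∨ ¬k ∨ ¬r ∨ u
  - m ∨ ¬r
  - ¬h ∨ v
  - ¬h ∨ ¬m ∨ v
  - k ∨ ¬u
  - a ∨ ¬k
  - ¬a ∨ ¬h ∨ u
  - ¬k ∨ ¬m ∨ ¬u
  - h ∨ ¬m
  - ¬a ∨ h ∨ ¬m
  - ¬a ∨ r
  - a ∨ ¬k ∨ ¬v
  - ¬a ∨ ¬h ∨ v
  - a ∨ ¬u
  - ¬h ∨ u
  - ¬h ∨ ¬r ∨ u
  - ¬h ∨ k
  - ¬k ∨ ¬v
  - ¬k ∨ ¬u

k = False, h = False, r = False, m = False, u = False, a = False, v = False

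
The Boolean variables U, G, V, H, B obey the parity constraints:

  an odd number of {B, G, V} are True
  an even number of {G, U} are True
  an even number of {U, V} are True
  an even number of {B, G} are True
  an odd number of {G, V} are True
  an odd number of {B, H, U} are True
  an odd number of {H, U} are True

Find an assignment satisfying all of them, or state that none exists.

The formula is unsatisfiable.

Adding constraints 2, 3, 5 mod 2: every variable appears an even number of times on the left, so the left side is 0.
But the right sides sum to 1 (mod 2). 0 ≠ 1 — the system is inconsistent.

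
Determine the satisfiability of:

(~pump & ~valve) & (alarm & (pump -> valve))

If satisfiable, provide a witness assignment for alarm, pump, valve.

alarm = True; pump = False; valve = False

  ~pump & ~valve = True
    ~pump = True
    ~valve = True
  alarm & (pump -> valve) = True
    pump -> valve = True
Both conjuncts True, so the formula holds.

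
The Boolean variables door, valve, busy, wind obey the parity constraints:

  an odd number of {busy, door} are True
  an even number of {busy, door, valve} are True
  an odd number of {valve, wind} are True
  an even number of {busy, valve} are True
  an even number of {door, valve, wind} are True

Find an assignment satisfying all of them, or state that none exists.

Unsatisfiable — no assignment works.

Adding constraints 2, 3, 4, 5 mod 2: every variable appears an even number of times on the left, so the left side is 0.
But the right sides sum to 1 (mod 2). 0 ≠ 1 — the system is inconsistent.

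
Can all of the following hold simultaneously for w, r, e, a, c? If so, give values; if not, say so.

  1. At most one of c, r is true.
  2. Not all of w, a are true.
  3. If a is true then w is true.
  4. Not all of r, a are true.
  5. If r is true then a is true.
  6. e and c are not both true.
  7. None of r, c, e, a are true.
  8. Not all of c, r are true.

w: True, r: False, e: False, a: False, c: False

  (1) {c, r}: 0 true — at most one ✓
  (2) {w, a}: 1/2 true — not all ✓
  (3) a=F ⇒ w: vacuous ✓
  (4) {r, a}: 0/2 true — not all ✓
  (5) r=F ⇒ a: vacuous ✓
  (6) e=F, c=F — not both ✓
  (7) {r, c, e, a}: 0 true — none ✓
  (8) {c, r}: 0/2 true — not all ✓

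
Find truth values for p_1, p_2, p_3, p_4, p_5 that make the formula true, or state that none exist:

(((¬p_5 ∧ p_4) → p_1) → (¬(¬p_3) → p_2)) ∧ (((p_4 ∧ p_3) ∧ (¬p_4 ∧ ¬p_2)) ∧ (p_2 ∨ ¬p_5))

Unsatisfiable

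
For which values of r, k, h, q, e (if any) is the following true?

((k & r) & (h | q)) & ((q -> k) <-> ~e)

r: True, k: True, h: True, q: False, e: False

  (k & r) & (h | q) = True
    k & r = True
    h | q = True
  (q -> k) <-> ~e = True
    q -> k = True
    ~e = True
Both conjuncts True, so the formula holds.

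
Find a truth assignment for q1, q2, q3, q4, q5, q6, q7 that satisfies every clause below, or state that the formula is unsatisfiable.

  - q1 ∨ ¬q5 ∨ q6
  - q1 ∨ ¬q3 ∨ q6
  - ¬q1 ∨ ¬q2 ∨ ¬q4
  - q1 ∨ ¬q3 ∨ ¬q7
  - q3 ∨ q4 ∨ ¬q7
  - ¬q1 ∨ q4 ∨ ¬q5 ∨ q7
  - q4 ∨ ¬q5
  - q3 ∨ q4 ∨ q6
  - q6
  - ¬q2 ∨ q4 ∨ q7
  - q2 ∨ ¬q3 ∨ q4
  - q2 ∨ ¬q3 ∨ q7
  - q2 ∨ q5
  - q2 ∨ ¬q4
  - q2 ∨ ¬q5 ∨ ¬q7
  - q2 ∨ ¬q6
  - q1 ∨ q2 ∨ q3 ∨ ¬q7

Unit clause (q6) forces q6 = True.
In (q2 ∨ ¬q6) only q2 is left, so q2 = True.
Set q1 = False.
Set q3 = False.
Try q4 = False:
  (q3 ∨ q4 ∨ ¬q7) forces q7 = False.
  clause (¬q2 ∨ q4 ∨ q7) is falsified — backtrack.
So q4 = True.
Set q5 = True.
Set q7 = True.
All clauses satisfied.

q1 = False; q2 = True; q3 = False; q4 = True; q5 = True; q6 = True; q7 = True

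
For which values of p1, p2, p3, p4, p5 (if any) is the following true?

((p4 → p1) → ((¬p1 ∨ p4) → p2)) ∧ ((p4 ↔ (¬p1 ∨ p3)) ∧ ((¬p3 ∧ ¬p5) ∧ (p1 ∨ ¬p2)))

p1 = True, p2 = False, p3 = False, p4 = False, p5 = False

  (p4 → p1) → ((¬p1 ∨ p4) → p2) = True
    p4 → p1 = True
    (¬p1 ∨ p4) → p2 = True
      ¬p1 ∨ p4 = False
        ¬p1 = False
  (p4 ↔ (¬p1 ∨ p3)) ∧ ((¬p3 ∧ ¬p5) ∧ (p1 ∨ ¬p2)) = True
    p4 ↔ (¬p1 ∨ p3) = True
      ¬p1 ∨ p3 = False
        ¬p1 = False
    (¬p3 ∧ ¬p5) ∧ (p1 ∨ ¬p2) = True
      ¬p3 ∧ ¬p5 = True
        ¬p3 = True
        ¬p5 = True
      p1 ∨ ¬p2 = True
        ¬p2 = True
Both conjuncts True, so the formula holds.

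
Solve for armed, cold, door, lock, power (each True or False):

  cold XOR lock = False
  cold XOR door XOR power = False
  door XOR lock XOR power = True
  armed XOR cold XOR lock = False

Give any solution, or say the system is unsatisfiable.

Unsatisfiable — no assignment works.

Adding constraints 1, 2, 3 mod 2: every variable appears an even number of times on the left, so the left side is 0.
But the right sides sum to 1 (mod 2). 0 ≠ 1 — the system is inconsistent.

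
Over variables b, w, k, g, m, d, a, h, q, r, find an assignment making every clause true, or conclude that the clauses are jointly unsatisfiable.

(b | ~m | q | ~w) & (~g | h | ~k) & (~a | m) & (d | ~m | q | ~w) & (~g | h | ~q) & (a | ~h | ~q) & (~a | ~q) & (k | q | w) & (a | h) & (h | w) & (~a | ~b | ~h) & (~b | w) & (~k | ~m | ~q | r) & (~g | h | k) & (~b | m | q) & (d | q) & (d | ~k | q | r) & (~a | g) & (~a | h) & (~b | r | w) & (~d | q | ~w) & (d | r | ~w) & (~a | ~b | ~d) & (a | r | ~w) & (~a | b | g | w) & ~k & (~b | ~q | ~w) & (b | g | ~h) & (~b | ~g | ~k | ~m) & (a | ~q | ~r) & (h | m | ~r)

UNSATISFIABLE

Case q = True:
  (~a | ~q) forces a = False.
  (a | ~h | ~q) forces h = False.
  Clause (a | h) is falsified — contradiction.
Case q = False:
  (d | q) forces d = True.
  (~d | q | ~w) forces w = False.
  (k | q | w) forces k = True.
  Clause (~k) is falsified — contradiction.
Both cases fail, so the formula is unsatisfiable.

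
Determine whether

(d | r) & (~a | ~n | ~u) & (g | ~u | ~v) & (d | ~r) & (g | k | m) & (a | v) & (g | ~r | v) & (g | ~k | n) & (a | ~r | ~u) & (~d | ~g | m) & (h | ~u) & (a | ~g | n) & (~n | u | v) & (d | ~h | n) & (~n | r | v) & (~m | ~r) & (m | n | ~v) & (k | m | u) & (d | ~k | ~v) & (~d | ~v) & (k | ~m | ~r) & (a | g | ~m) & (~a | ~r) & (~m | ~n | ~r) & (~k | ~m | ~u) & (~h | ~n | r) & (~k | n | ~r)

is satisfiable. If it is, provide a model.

r=F, n=F, k=T, u=F, v=F, g=T, m=T, d=T, h=F, a=T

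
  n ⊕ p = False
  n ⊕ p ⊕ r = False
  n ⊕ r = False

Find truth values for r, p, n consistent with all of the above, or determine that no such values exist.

r: False; p: False; n: False

n ⊕ p = F ⊕ F = False ✓
n ⊕ p ⊕ r = F ⊕ F ⊕ F = False ✓
n ⊕ r = F ⊕ F = False ✓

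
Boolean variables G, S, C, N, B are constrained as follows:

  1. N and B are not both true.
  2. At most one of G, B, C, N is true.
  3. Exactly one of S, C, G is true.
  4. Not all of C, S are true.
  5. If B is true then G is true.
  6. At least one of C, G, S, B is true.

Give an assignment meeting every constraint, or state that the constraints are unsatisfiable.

G = True; S = False; C = False; N = False; B = False

  (1) N=F, B=F — not both ✓
  (2) {G, B, C, N}: 1 true — at most one ✓
  (3) {S, C, G}: 1 true — exactly one ✓
  (4) {C, S}: 0/2 true — not all ✓
  (5) B=F ⇒ G: vacuous ✓
  (6) {C, G, S, B}: 1 true — at least one ✓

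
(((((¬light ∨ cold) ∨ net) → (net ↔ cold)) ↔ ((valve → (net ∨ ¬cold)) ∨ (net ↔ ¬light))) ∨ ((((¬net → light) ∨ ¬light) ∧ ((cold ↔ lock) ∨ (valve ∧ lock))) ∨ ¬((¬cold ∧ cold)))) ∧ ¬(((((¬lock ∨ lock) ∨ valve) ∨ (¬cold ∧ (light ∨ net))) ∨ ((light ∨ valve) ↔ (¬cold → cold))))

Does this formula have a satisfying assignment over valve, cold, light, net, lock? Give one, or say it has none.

The conjunct ¬(((((¬lock ∨ lock) ∨ valve) ∨ (¬cold ∧ (light ∨ net))) ∨ ((light ∨ valve) ↔ (¬cold → cold)))) is unsatisfiable on its own:
  lock = True: this becomes ¬((True ∨ ((light ∨ valve) ↔ (¬cold → cold)))) = False.
  lock = False: this becomes ¬((True ∨ ((light ∨ valve) ↔ (¬cold → cold)))) = False.
So the whole conjunction is unsatisfiable.

UNSATISFIABLE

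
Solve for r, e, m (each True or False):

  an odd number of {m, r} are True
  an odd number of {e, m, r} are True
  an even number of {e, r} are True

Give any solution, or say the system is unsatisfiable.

r = False, e = False, m = True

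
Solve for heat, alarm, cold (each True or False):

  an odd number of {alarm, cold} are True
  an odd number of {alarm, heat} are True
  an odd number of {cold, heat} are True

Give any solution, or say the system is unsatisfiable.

The formula is unsatisfiable.

Adding constraints 1, 2, 3 mod 2: every variable appears an even number of times on the left, so the left side is 0.
But the right sides sum to 1 (mod 2). 0 ≠ 1 — the system is inconsistent.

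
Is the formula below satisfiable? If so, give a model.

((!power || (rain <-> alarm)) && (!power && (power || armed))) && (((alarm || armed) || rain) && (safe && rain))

rain = True; safe = True; armed = True; power = False; alarm = False

  (!power || (rain <-> alarm)) && (!power && (power || armed)) = True
    !power || (rain <-> alarm) = True
      !power = True
      rain <-> alarm = False
    !power && (power || armed) = True
      !power = True
      power || armed = True
  ((alarm || armed) || rain) && (safe && rain) = True
    (alarm || armed) || rain = True
      alarm || armed = True
    safe && rain = True
Both conjuncts True, so the formula holds.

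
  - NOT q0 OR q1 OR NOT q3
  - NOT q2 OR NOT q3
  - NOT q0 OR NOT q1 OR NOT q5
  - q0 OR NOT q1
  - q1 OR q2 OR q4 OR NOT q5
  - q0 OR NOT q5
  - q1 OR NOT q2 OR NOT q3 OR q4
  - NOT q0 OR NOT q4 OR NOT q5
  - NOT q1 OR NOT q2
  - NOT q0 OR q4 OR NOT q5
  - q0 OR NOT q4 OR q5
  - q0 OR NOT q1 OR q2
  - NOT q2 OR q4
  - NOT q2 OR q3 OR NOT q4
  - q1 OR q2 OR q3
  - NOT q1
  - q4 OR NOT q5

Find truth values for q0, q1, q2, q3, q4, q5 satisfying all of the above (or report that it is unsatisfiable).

Unit clause (NOT q1) forces q1 = False.
Set q0 = False.
  then (q0 OR NOT q5) forces q5 = False.
  then (q0 OR NOT q4 OR q5) forces q4 = False.
  then (NOT q2 OR q4) forces q2 = False.
  then (q1 OR q2 OR q3) forces q3 = True.
All clauses satisfied.

q0 = False; q1 = False; q2 = False; q3 = True; q4 = False; q5 = False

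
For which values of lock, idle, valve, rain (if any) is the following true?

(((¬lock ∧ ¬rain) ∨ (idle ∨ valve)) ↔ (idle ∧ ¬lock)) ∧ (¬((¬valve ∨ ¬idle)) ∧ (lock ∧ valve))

Unsatisfiable

Case idle = True: the formula simplifies to ¬lock ∧ (¬(¬valve) ∧ (lock ∧ valve)).
  lock = True: the conjunct ¬lock is False.
  lock = False: the conjunct lock is False.
Case idle = False: the conjunct ¬((¬valve ∨ ¬idle)) becomes ¬((¬valve ∨ True)) = False.
Both cases fail — unsatisfiable.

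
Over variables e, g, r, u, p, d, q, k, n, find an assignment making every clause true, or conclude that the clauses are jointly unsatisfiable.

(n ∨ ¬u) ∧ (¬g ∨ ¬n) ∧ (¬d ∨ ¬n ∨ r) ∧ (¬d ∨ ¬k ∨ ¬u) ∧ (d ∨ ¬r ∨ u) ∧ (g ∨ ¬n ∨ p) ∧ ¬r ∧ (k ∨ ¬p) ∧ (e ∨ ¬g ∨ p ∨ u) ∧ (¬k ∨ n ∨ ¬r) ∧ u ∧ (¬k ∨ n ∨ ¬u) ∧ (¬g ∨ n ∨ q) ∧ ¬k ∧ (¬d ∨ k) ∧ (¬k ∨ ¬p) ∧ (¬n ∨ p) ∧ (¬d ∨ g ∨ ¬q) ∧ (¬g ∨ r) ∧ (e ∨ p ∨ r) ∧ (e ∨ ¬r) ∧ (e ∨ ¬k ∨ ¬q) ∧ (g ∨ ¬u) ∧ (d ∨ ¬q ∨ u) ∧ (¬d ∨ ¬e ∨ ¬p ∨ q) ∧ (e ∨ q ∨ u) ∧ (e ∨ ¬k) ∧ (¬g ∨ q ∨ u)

Case u = True:
  (n ∨ ¬u) forces n = True.
  (¬g ∨ ¬n) forces g = False.
  Clause (g ∨ ¬u) is falsified — contradiction.
Case u = False:
  Clause (u) is falsified — contradiction.
Both cases fail, so the formula is unsatisfiable.

UNSATISFIABLE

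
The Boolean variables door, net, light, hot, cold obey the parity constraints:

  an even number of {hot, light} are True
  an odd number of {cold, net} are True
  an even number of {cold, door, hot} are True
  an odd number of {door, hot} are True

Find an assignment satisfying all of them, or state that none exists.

door = True, net = False, light = False, hot = False, cold = True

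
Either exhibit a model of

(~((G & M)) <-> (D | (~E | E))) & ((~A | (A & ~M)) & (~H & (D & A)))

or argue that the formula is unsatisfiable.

H = False, D = True, A = True, G = True, E = False, M = False

  ~((G & M)) <-> (D | (~E | E)) = True
    ~((G & M)) = True
      G & M = False
    D | (~E | E) = True
      ~E | E = True
        ~E = True
  (~A | (A & ~M)) & (~H & (D & A)) = True
    ~A | (A & ~M) = True
      ~A = False
      A & ~M = True
        ~M = True
    ~H & (D & A) = True
      ~H = True
      D & A = True
Both conjuncts True, so the formula holds.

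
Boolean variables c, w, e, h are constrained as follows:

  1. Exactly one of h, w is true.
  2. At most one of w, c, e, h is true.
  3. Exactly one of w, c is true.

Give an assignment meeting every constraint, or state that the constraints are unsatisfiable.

c = False, w = True, e = False, h = False

  (1) {h, w}: 1 true — exactly one ✓
  (2) {w, c, e, h}: 1 true — at most one ✓
  (3) {w, c}: 1 true — exactly one ✓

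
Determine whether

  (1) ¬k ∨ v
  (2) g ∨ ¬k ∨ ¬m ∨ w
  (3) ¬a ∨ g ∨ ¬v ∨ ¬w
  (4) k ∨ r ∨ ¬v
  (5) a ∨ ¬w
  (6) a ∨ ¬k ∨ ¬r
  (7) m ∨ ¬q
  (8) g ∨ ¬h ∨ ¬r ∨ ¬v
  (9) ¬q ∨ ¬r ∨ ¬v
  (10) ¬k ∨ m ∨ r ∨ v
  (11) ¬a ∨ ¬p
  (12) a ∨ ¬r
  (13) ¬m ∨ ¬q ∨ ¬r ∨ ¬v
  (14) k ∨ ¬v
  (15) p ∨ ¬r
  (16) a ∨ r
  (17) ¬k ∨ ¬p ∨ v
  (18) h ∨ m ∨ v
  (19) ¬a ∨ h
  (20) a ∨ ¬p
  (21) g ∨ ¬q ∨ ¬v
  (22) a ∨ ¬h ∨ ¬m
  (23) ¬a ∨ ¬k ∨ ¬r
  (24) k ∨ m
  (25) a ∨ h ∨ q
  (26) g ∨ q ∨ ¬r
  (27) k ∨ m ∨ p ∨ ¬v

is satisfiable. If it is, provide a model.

w = True; r = False; m = True; v = True; g = True; k = True; h = True; a = True; p = False; q = True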